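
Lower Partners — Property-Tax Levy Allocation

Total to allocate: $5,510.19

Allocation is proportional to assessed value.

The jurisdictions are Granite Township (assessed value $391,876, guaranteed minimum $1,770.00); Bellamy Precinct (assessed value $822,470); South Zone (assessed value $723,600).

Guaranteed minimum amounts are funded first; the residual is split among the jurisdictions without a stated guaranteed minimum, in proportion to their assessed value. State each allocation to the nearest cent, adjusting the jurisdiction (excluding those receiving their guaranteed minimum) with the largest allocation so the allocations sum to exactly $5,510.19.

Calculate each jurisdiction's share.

Granite Township: $1,770.00 · Bellamy Precinct: $1,989.69 · South Zone: $1,750.50

Fund the minimums — Granite Township $1,770.00. Balance $3,740.19.
Balance split over remaining assessed value 1,546,070: Bellamy Precinct 1,989.6862 → $1,989.69; South Zone 1,750.5038 → $1,750.50.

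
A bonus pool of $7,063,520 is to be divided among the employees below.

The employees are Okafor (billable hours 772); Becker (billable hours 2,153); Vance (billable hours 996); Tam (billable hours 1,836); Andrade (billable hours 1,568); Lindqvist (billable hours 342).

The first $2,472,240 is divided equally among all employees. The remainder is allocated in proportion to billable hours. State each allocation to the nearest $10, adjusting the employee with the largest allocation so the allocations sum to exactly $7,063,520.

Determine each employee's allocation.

Okafor: $874,340 · Becker: $1,701,340 · Vance: $1,008,480 · Tam: $1,511,500 · Andrade: $1,351,020 · Lindqvist: $616,840

Equal tier: $2,472,240 ÷ 6 = $412,040 apiece.
Remainder $4,591,280 by billable hours (total 7,667): Okafor 462,301.83 → $462,300; Becker 1,289,295.14 → $1,289,300; Vance 596,441.23 → $596,440; Tam 1,099,463.95 → $1,099,460; Andrade 938,975.75 → $938,980; Lindqvist 204,802.11 → $204,800.
Totals: Okafor $412,040 + $462,300 = $874,340; Becker $412,040 + $1,289,300 = $1,701,340; Vance $412,040 + $596,440 = $1,008,480; Tam $412,040 + $1,099,460 = $1,511,500; Andrade $412,040 + $938,980 = $1,351,020; Lindqvist $412,040 + $204,800 = $616,840.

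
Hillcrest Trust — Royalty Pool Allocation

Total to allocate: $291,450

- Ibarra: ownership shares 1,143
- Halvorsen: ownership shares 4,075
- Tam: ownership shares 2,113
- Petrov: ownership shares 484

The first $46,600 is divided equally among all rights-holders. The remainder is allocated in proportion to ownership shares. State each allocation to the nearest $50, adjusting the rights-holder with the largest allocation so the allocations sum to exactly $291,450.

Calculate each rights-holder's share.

First tranche $46,600 split equally: $11,650 each.
Remainder $244,850 by ownership shares (total 7,815): Ibarra 35,811.07 → $35,800; Halvorsen 127,672.90 → $127,650; Tam 66,201.93 → $66,200; Petrov 15,164.09 → $15,150.
Rounding difference +$50 on remainder applied to Halvorsen.
Totals: Ibarra $11,650 + $35,800 = $47,450; Halvorsen $11,650 + $127,700 = $139,350; Tam $11,650 + $66,200 = $77,850; Petrov $11,650 + $15,150 = $26,800.

Ibarra: $47,450; Halvorsen: $139,350; Tam: $77,850; Petrov: $26,800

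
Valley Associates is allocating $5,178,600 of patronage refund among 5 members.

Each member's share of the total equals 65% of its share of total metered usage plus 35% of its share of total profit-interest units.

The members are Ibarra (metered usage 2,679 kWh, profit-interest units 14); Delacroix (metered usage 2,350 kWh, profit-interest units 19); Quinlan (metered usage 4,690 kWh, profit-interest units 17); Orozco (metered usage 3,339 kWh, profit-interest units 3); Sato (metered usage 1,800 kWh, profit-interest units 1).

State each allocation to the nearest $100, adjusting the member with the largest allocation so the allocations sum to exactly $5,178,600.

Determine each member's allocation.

Ibarra: $1,076,800; Delacroix: $1,170,100; Quinlan: $1,633,200; Orozco: $857,100; Sato: $441,400

Totals — metered usage 14,858, profit-interest units 54.
Blended shares (65% metered usage + 35% profit-interest units): Ibarra 0.2079; Delacroix 0.2260; Quinlan 0.3154; Orozco 0.1655; Sato 0.0852.
Pro-rata amounts: Ibarra 1,076,839.27; Delacroix 1,170,129.10; Quinlan 1,633,127.69; Orozco 857,147.72; Sato 441,356.22.
Rounded to nearest $100: Ibarra $1,076,800; Delacroix $1,170,100; Quinlan $1,633,100; Orozco $857,100; Sato $441,400. Sum = $5,178,500.
Difference $5,178,600 − $5,178,500 = +$100 applied to largest allocation (Quinlan): Quinlan becomes $1,633,200.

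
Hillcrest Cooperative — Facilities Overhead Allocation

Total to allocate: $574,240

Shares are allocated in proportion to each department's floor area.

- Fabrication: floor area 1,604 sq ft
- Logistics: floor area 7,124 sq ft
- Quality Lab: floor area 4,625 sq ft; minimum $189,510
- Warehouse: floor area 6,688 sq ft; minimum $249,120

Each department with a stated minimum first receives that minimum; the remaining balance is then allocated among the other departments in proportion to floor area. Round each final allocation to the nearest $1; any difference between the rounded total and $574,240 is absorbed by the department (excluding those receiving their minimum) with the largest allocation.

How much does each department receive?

Minimums first: Quality Lab $189,510; Warehouse $249,120. Residual $135,610.
Residual split over remaining floor area 8,728: Fabrication 24,921.91 → $24,922; Logistics 110,688.09 → $110,688.

Fabrication: $24,922 · Logistics: $110,688 · Quality Lab: $189,510 · Warehouse: $249,120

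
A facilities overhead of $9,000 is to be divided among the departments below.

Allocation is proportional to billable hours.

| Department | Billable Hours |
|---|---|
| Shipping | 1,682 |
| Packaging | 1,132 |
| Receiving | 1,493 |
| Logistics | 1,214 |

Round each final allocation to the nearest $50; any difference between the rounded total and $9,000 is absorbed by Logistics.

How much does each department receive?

Total billable hours = 5,521.
Raw shares: Shipping 1,682/5,521 × $9,000 = 2,741.89; Packaging 1,132/5,521 × $9,000 = 1,845.32; Receiving 1,493/5,521 × $9,000 = 2,433.80; Logistics 1,214/5,521 × $9,000 = 1,978.99.
After rounding ($50): Shipping $2,750; Packaging $1,850; Receiving $2,450; Logistics $2,000. Sum = $9,050.
Difference $9,000 − $9,050 = −$50 applied to Logistics: Logistics becomes $1,950.

Shipping: $2,750 · Packaging: $1,850 · Receiving: $2,450 · Logistics: $1,950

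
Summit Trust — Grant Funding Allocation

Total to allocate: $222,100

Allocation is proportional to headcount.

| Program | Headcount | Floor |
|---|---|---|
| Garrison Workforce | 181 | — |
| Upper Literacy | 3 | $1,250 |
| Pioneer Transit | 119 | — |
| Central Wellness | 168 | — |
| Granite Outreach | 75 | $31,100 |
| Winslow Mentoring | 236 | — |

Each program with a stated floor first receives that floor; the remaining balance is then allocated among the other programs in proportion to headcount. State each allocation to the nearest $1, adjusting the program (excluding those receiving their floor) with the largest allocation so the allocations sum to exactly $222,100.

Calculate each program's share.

Fund the minimums — Upper Literacy $1,250; Granite Outreach $31,100. Remaining pool $189,750.
Remaining pool split over remaining headcount 704: Garrison Workforce 48,785.16 → $48,785; Pioneer Transit 32,074.22 → $32,074; Central Wellness 45,281.25 → $45,281; Winslow Mentoring 63,609.38 → $63,609.
Rounding difference +$1 applied to Winslow Mentoring → $63,610.

Garrison Workforce: $48,785 · Upper Literacy: $1,250 · Pioneer Transit: $32,074 · Central Wellness: $45,281 · Granite Outreach: $31,100 · Winslow Mentoring: $63,610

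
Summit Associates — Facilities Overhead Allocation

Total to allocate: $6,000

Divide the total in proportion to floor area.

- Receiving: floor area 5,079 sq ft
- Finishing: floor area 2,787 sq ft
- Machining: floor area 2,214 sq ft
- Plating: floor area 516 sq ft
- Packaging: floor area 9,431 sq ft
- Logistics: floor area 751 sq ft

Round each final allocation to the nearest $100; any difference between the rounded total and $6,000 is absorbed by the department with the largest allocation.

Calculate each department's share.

Receiving: $1,500 · Finishing: $800 · Machining: $600 · Plating: $100 · Packaging: $2,800 · Logistics: $200

Floor area total: 20,778.
Unrounded shares: Receiving 5,079/20,778 × $6,000 = 1,466.65; Finishing 2,787/20,778 × $6,000 = 804.79; Machining 2,214/20,778 × $6,000 = 639.33; Plating 516/20,778 × $6,000 = 149.00; Packaging 9,431/20,778 × $6,000 = 2,723.36; Logistics 751/20,778 × $6,000 = 216.86.
Rounded to nearest $100: Receiving $1,500; Finishing $800; Machining $600; Plating $100; Packaging $2,700; Logistics $200. Sum = $5,900.
Difference $6,000 − $5,900 = +$100 applied to largest allocation (Packaging): Packaging becomes $2,800.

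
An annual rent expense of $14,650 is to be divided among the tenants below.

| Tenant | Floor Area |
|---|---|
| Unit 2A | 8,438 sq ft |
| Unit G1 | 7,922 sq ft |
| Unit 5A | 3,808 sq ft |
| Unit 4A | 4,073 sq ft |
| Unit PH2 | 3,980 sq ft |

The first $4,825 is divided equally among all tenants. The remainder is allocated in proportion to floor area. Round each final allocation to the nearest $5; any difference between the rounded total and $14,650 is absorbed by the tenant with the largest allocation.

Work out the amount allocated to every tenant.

Unit 2A: $3,900; Unit G1: $3,725; Unit 5A: $2,290; Unit 4A: $2,385; Unit PH2: $2,350

First tranche $4,825 split equally: $965 each.
Remainder $9,825 by floor area (total 28,221): Unit 2A 2,937.65 → $2,940; Unit G1 2,758.00 → $2,760; Unit 5A 1,325.74 → $1,325; Unit 4A 1,417.99 → $1,420; Unit PH2 1,385.62 → $1,385.
Rounding difference −$5 on remainder applied to Unit 2A.
Totals: Unit 2A $965 + $2,935 = $3,900; Unit G1 $965 + $2,760 = $3,725; Unit 5A $965 + $1,325 = $2,290; Unit 4A $965 + $1,420 = $2,385; Unit PH2 $965 + $1,385 = $2,350.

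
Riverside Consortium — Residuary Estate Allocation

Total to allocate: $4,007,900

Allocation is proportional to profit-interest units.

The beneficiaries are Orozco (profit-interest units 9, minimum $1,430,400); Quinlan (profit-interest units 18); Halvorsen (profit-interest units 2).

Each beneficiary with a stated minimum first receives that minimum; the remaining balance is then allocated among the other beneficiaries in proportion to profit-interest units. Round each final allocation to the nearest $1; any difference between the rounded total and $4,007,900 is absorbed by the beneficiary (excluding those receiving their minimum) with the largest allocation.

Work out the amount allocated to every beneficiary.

Orozco: $1,430,400; Quinlan: $2,319,750; Halvorsen: $257,750

Minimums first: Orozco $1,430,400. Remaining pool $2,577,500.
Remaining pool split over remaining profit-interest units 20: Quinlan 2,319,750.00 → $2,319,750; Halvorsen 257,750.00 → $257,750.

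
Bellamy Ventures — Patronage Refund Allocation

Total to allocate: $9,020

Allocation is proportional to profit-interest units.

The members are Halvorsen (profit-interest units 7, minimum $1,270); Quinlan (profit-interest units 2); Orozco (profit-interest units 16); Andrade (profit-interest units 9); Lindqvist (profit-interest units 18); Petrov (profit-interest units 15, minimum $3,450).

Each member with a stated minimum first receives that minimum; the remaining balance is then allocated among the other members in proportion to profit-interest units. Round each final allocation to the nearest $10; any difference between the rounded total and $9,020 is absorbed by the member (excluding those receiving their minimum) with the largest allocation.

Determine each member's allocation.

Halvorsen: $1,270 · Quinlan: $190 · Orozco: $1,530 · Andrade: $860 · Lindqvist: $1,720 · Petrov: $3,450

Fund the minimums — Halvorsen $1,270; Petrov $3,450. Residual $4,300.
Residual split over remaining profit-interest units 45: Quinlan 191.11 → $190; Orozco 1,528.89 → $1,530; Andrade 860.00 → $860; Lindqvist 1,720.00 → $1,720.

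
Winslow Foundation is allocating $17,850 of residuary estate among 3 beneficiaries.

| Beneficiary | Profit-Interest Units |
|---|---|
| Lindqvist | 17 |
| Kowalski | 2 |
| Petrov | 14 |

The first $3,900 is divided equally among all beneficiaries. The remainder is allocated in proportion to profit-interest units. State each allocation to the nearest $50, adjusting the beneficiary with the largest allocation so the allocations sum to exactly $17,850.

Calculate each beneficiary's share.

Lindqvist: $8,500 · Kowalski: $2,150 · Petrov: $7,200

First tranche $3,900 split equally: $1,300 each.
Remainder $13,950 by profit-interest units (total 33): Lindqvist 7,186.36 → $7,200; Kowalski 845.45 → $850; Petrov 5,918.18 → $5,900.
Totals: Lindqvist $1,300 + $7,200 = $8,500; Kowalski $1,300 + $850 = $2,150; Petrov $1,300 + $5,900 = $7,200.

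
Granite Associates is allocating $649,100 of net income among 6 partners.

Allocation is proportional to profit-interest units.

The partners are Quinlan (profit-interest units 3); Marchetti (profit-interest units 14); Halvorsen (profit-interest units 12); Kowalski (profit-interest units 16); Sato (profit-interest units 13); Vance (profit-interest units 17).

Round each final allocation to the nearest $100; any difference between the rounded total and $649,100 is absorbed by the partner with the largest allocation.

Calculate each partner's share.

Sum of profit-interest units: 75.
Raw shares: Quinlan 3/75 × $649,100 = 25,964.00; Marchetti 14/75 × $649,100 = 121,165.33; Halvorsen 12/75 × $649,100 = 103,856.00; Kowalski 16/75 × $649,100 = 138,474.67; Sato 13/75 × $649,100 = 112,510.67; Vance 17/75 × $649,100 = 147,129.33.
After rounding ($100): Quinlan $26,000; Marchetti $121,200; Halvorsen $103,900; Kowalski $138,500; Sato $112,500; Vance $147,100. Sum = $649,200.
Difference $649,100 − $649,200 = −$100 applied to largest allocation (Vance): Vance becomes $147,000.

Quinlan: $26,000; Marchetti: $121,200; Halvorsen: $103,900; Kowalski: $138,500; Sato: $112,500; Vance: $147,000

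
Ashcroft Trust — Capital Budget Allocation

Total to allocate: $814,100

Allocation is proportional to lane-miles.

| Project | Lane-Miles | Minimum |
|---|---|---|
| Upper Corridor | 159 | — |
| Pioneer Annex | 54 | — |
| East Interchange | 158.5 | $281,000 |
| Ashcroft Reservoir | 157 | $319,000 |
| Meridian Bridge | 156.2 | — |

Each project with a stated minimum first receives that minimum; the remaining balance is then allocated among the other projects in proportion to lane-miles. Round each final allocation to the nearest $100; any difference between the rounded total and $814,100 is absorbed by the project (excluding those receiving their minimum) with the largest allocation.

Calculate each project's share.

Guaranteed amounts: East Interchange $281,000; Ashcroft Reservoir $319,000. Remaining pool $214,100.
Remaining pool split over remaining lane-miles 369.2: Upper Corridor 92,204.50 → $92,200; Pioneer Annex 31,314.73 → $31,300; Meridian Bridge 90,580.77 → $90,600.

Upper Corridor: $92,200; Pioneer Annex: $31,300; East Interchange: $281,000; Ashcroft Reservoir: $319,000; Meridian Bridge: $90,600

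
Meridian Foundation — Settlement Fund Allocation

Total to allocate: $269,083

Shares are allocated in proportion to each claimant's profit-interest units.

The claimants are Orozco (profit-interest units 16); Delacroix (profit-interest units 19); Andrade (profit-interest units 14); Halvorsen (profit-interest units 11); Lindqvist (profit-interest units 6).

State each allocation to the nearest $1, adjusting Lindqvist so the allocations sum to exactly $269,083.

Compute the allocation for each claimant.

Orozco: $65,232 | Delacroix: $77,463 | Andrade: $57,078 | Halvorsen: $44,847 | Lindqvist: $24,463

Total profit-interest units = 66.
Unrounded shares: Orozco 16/66 × $269,083 = 65,232.24; Delacroix 19/66 × $269,083 = 77,463.29; Andrade 14/66 × $269,083 = 57,078.21; Halvorsen 11/66 × $269,083 = 44,847.17; Lindqvist 6/66 × $269,083 = 24,462.09.
After rounding ($1): Orozco $65,232; Delacroix $77,463; Andrade $57,078; Halvorsen $44,847; Lindqvist $24,462. Sum = $269,082.
Difference $269,083 − $269,082 = +$1 applied to Lindqvist: Lindqvist becomes $24,463.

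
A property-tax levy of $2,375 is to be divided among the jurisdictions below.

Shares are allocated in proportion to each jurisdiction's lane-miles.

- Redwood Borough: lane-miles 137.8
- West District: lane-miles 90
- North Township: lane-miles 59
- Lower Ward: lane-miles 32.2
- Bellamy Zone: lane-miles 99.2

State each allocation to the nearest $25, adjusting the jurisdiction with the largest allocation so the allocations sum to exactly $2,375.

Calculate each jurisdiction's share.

Redwood Borough: $800 | West District: $500 | North Township: $325 | Lower Ward: $175 | Bellamy Zone: $575

Lane-miles total: 418.2.
Unrounded shares: Redwood Borough 137.8/418.2 × $2,375 = 782.58; West District 90/418.2 × $2,375 = 511.12; North Township 59/418.2 × $2,375 = 335.07; Lower Ward 32.2/418.2 × $2,375 = 182.87; Bellamy Zone 99.2/418.2 × $2,375 = 563.37.
At nearest $25: Redwood Borough $775; West District $500; North Township $325; Lower Ward $175; Bellamy Zone $575. Sum = $2,350.
Difference $2,375 − $2,350 = +$25 applied to largest allocation (Redwood Borough): Redwood Borough becomes $800.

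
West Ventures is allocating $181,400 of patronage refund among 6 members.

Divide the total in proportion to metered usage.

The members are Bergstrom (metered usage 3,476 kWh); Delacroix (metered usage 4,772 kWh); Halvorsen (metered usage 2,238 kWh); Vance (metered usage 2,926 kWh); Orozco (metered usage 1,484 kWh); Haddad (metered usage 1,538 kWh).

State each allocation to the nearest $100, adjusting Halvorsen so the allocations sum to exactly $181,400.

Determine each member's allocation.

Bergstrom: $38,400 · Delacroix: $52,700 · Halvorsen: $24,600 · Vance: $32,300 · Orozco: $16,400 · Haddad: $17,000

Combined metered usage = 16,434.
Pro-rata amounts: Bergstrom 3,476/16,434 × $181,400 = 38,368.41; Delacroix 4,772/16,434 × $181,400 = 52,673.77; Halvorsen 2,238/16,434 × $181,400 = 24,703.25; Vance 2,926/16,434 × $181,400 = 32,297.46; Orozco 1,484/16,434 × $181,400 = 16,380.53; Haddad 1,538/16,434 × $181,400 = 16,976.59.
Rounded to nearest $100: Bergstrom $38,400; Delacroix $52,700; Halvorsen $24,700; Vance $32,300; Orozco $16,400; Haddad $17,000. Sum = $181,500.
Difference $181,400 − $181,500 = −$100 applied to Halvorsen: Halvorsen becomes $24,600.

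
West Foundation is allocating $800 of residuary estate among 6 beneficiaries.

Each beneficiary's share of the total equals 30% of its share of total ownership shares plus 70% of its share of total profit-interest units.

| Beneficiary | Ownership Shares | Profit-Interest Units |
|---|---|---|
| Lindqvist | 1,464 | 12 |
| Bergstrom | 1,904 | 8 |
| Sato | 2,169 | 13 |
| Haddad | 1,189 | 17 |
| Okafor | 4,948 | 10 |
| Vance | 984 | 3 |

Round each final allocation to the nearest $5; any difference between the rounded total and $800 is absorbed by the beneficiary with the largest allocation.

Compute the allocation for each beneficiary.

Lindqvist: $135; Bergstrom: $105; Sato: $155; Haddad: $175; Okafor: $185; Vance: $45

Totals — ownership shares 12,658, profit-interest units 63.
Composite weights (30% ownership shares + 70% profit-interest units): Lindqvist 0.1680; Bergstrom 0.1340; Sato 0.1959; Haddad 0.2171; Okafor 0.2284; Vance 0.0567.
Raw shares: Lindqvist 134.42; Bergstrom 107.21; Sato 156.68; Haddad 173.65; Okafor 182.70; Vance 45.32.
At nearest $5: Lindqvist $135; Bergstrom $105; Sato $155; Haddad $175; Okafor $185; Vance $45. Sum = $800.
No rounding difference to absorb.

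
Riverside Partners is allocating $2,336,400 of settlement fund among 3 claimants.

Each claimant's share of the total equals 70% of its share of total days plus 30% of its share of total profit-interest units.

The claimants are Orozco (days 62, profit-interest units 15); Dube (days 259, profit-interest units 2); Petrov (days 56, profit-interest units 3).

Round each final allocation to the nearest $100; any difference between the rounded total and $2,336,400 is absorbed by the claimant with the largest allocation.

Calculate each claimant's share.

Totals — days 377, profit-interest units 20.
Combined weights (70% days + 30% profit-interest units): Orozco 0.3401; Dube 0.5109; Petrov 0.1490.
Proportional shares: Orozco 794,654.88; Dube 1,193,671.10; Petrov 348,074.02.
At nearest $100: Orozco $794,700; Dube $1,193,700; Petrov $348,100. Sum = $2,336,500.
Difference $2,336,400 − $2,336,500 = −$100 applied to largest allocation (Dube): Dube becomes $1,193,600.

Orozco: $794,700 · Dube: $1,193,600 · Petrov: $348,100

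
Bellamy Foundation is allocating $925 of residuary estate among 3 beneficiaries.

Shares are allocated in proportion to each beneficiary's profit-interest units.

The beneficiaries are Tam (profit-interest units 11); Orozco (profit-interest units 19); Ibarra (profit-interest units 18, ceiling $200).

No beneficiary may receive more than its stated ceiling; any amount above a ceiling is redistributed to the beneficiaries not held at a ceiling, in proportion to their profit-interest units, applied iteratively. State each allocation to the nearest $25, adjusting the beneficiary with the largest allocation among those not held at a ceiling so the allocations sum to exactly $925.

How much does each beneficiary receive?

Tam: $275 | Orozco: $450 | Ibarra: $200

Sum of profit-interest units: 48.
Pro-rata shares before constraints: Tam 211.98; Orozco 366.15; Ibarra 346.88.
Capped: Ibarra ($200); residual $725 reallocated over remaining profit-interest units 30.
Redistributed shares: Tam 265.83 → $275; Orozco 459.17 → $450.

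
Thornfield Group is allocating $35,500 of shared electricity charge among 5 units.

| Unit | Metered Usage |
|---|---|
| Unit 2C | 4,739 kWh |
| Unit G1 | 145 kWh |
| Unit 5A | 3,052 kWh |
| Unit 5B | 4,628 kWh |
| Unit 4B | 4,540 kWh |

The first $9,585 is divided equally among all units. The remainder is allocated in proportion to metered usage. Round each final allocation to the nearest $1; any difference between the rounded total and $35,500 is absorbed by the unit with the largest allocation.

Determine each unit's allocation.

$9,585 shared equally gives $1,917 per unit.
Remainder $25,915 by metered usage (total 17,104): Unit 2C 7,180.26 → $7,180; Unit G1 219.70 → $220; Unit 5A 4,624.22 → $4,624; Unit 5B 7,012.08 → $7,012; Unit 4B 6,878.75 → $6,879.
Totals: Unit 2C $1,917 + $7,180 = $9,097; Unit G1 $1,917 + $220 = $2,137; Unit 5A $1,917 + $4,624 = $6,541; Unit 5B $1,917 + $7,012 = $8,929; Unit 4B $1,917 + $6,879 = $8,796.

Unit 2C: $9,097 · Unit G1: $2,137 · Unit 5A: $6,541 · Unit 5B: $8,929 · Unit 4B: $8,796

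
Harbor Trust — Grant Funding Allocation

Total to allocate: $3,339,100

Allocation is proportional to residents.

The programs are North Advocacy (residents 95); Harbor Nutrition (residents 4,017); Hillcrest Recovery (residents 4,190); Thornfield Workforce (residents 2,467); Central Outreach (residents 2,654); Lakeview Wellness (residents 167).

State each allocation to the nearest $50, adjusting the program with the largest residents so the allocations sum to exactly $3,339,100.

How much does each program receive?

Combined residents = 13,590.
Unrounded shares: North Advocacy 95/13,590 × $3,339,100 = 23,341.76; Harbor Nutrition 4,017/13,590 × $3,339,100 = 986,987.84; Hillcrest Recovery 4,190/13,590 × $3,339,100 = 1,029,494.41; Thornfield Workforce 2,467/13,590 × $3,339,100 = 606,148.62; Central Outreach 2,654/13,590 × $3,339,100 = 652,095.03; Lakeview Wellness 167/13,590 × $3,339,100 = 41,032.35.
At nearest $50: North Advocacy $23,350; Harbor Nutrition $987,000; Hillcrest Recovery $1,029,500; Thornfield Workforce $606,150; Central Outreach $652,100; Lakeview Wellness $41,050. Sum = $3,339,150.
Difference $3,339,100 − $3,339,150 = −$50 applied to largest residents (Hillcrest Recovery): Hillcrest Recovery becomes $1,029,450.

North Advocacy: $23,350 | Harbor Nutrition: $987,000 | Hillcrest Recovery: $1,029,450 | Thornfield Workforce: $606,150 | Central Outreach: $652,100 | Lakeview Wellness: $41,050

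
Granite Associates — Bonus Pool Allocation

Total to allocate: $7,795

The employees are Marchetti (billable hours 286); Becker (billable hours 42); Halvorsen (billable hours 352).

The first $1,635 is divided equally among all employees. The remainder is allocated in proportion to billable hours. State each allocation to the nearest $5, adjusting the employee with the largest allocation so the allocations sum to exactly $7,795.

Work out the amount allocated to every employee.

Marchetti: $3,135; Becker: $925; Halvorsen: $3,735

First tranche $1,635 split equally: $545 each.
Remainder $6,160 by billable hours (total 680): Marchetti 2,590.82 → $2,590; Becker 380.47 → $380; Halvorsen 3,188.71 → $3,190.
Totals: Marchetti $545 + $2,590 = $3,135; Becker $545 + $380 = $925; Halvorsen $545 + $3,190 = $3,735.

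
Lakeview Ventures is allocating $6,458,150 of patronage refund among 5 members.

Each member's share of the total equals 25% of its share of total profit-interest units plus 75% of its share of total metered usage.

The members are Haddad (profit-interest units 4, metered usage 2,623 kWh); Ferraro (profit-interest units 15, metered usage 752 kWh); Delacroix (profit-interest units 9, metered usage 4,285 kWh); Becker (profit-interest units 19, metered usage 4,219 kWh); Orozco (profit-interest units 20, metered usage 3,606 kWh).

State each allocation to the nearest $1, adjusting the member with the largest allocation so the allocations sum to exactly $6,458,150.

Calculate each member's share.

Totals — profit-interest units 67, metered usage 15,485.
Combined weights (25% profit-interest units + 75% metered usage): Haddad 0.1420; Ferraro 0.0924; Delacroix 0.2411; Becker 0.2752; Orozco 0.2493.
Unrounded shares: Haddad 916,848.52; Ferraro 596,684.58; Delacroix 1,557,199.74; Becker 1,777,531.10; Orozco 1,609,886.05.
At nearest $1: Haddad $916,849; Ferraro $596,685; Delacroix $1,557,200; Becker $1,777,531; Orozco $1,609,886. Sum = $6,458,151.
Difference $6,458,150 − $6,458,151 = −$1 applied to largest allocation (Becker): Becker becomes $1,777,530.

Haddad: $916,849; Ferraro: $596,685; Delacroix: $1,557,200; Becker: $1,777,530; Orozco: $1,609,886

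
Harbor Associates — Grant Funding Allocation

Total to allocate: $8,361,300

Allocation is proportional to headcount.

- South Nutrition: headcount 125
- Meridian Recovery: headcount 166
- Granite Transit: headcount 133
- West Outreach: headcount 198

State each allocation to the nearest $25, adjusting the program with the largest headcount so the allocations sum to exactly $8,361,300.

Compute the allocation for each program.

South Nutrition: $1,680,325 | Meridian Recovery: $2,231,475 | Granite Transit: $1,787,875 | West Outreach: $2,661,625

Sum of headcount: 125 + 166 + 133 + 198 = 622.
Unrounded shares: South Nutrition 1,680,325.56; Meridian Recovery 2,231,472.35; Granite Transit 1,787,866.40; West Outreach 2,661,635.69.
After rounding ($25): South Nutrition $1,680,325; Meridian Recovery $2,231,475; Granite Transit $1,787,875; West Outreach $2,661,625. Sum = $8,361,300.
Rounded total matches; no reconciliation needed.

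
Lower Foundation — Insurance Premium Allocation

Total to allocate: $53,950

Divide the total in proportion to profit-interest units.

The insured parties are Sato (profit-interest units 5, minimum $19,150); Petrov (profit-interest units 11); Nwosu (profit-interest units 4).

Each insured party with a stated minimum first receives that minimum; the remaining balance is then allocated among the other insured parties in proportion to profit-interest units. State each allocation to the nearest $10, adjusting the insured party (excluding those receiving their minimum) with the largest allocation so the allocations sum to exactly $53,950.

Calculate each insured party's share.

Sato: $19,150 · Petrov: $25,520 · Nwosu: $9,280

Minimums first: Sato $19,150. Residual $34,800.
Residual split over remaining profit-interest units 15: Petrov 25,520.00 → $25,520; Nwosu 9,280.00 → $9,280.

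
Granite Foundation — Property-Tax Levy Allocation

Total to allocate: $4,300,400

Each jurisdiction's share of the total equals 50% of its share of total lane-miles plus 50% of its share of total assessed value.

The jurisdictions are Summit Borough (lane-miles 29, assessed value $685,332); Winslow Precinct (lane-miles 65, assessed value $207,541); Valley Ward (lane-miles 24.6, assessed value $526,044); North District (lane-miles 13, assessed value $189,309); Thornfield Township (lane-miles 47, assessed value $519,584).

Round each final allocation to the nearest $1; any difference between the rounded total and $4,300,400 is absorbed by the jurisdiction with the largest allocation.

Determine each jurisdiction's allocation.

Summit Borough: $1,041,680; Winslow Precinct: $992,272; Valley Ward: $827,743; North District: $347,811; Thornfield Township: $1,090,894

Totals — lane-miles 178.6, assessed value 2,127,810.
Composite weights (50% lane-miles + 50% assessed value): Summit Borough 0.2422; Winslow Precinct 0.2307; Valley Ward 0.1925; North District 0.0809; Thornfield Township 0.2537.
Raw shares: Summit Borough 1,041,680.06; Winslow Precinct 992,272.45; Valley Ward 827,743.49; North District 347,810.53; Thornfield Township 1,090,893.46.
Rounded to nearest $1: Summit Borough $1,041,680; Winslow Precinct $992,272; Valley Ward $827,743; North District $347,811; Thornfield Township $1,090,893. Sum = $4,300,399.
Difference $4,300,400 − $4,300,399 = +$1 applied to largest allocation (Thornfield Township): Thornfield Township becomes $1,090,894.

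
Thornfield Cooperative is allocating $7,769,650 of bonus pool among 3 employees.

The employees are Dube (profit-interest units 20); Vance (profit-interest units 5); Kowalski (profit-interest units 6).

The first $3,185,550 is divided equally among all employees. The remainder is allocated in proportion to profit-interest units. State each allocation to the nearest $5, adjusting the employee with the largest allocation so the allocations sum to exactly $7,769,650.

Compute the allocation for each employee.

Dube: $4,019,335; Vance: $1,801,220; Kowalski: $1,949,095

$3,185,550 shared equally gives $1,061,850 per employee.
Remainder $4,584,100 by profit-interest units (total 31): Dube 2,957,483.87 → $2,957,485; Vance 739,370.97 → $739,370; Kowalski 887,245.16 → $887,245.
Totals: Dube $1,061,850 + $2,957,485 = $4,019,335; Vance $1,061,850 + $739,370 = $1,801,220; Kowalski $1,061,850 + $887,245 = $1,949,095.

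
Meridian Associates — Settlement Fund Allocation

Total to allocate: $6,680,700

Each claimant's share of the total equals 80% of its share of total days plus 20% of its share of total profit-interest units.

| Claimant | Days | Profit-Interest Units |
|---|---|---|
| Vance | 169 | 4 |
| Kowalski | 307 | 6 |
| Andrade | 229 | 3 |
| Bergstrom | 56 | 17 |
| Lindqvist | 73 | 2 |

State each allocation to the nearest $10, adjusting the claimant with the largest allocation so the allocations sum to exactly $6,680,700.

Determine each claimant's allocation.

Vance: $1,250,030 · Kowalski: $2,217,890 · Andrade: $1,592,770 · Bergstrom: $1,068,690 · Lindqvist: $551,320

Days total 834; profit-interest units total 32.
Combined weights (80% days + 20% profit-interest units): Vance 0.1871; Kowalski 0.3320; Andrade 0.2384; Bergstrom 0.1600; Lindqvist 0.0825.
Pro-rata amounts: Vance 1,250,027.86; Kowalski 2,217,888.26; Andrade 1,592,774.20; Bergstrom 1,068,691.71; Lindqvist 551,317.96.
Rounded to nearest $10: Vance $1,250,030; Kowalski $2,217,890; Andrade $1,592,770; Bergstrom $1,068,690; Lindqvist $551,320. Sum = $6,680,700.
No rounding difference to absorb.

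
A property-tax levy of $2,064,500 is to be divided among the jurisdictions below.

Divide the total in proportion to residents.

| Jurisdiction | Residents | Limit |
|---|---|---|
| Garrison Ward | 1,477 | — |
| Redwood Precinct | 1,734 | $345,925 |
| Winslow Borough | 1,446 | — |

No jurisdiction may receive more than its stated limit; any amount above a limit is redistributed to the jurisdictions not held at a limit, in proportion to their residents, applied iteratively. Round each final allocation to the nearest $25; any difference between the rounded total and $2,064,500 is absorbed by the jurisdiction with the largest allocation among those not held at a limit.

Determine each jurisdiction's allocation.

Garrison Ward: $868,400; Redwood Precinct: $345,925; Winslow Borough: $850,175

Total residents = 4,657.
Unconstrained shares: Garrison Ward 654,770.56; Redwood Precinct 768,701.52; Winslow Borough 641,027.91.
Capped: Redwood Precinct ($345,925); remaining pool $1,718,575 reallocated over remaining residents 2,923.
Shares after redistribution: Garrison Ward 868,400.71 → $868,400; Winslow Borough 850,174.29 → $850,175.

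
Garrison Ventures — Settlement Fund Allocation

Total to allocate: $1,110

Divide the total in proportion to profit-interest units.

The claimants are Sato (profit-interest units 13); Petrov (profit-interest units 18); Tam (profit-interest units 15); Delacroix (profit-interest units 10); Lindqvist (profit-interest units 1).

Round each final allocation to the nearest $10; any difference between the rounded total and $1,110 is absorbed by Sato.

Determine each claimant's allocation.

Sato: $260; Petrov: $350; Tam: $290; Delacroix: $190; Lindqvist: $20

Combined profit-interest units = 57.
Pro-rata amounts: Sato 13/57 × $1,110 = 253.16; Petrov 18/57 × $1,110 = 350.53; Tam 15/57 × $1,110 = 292.11; Delacroix 10/57 × $1,110 = 194.74; Lindqvist 1/57 × $1,110 = 19.47.
At nearest $10: Sato $250; Petrov $350; Tam $290; Delacroix $190; Lindqvist $20. Sum = $1,100.
Difference $1,110 − $1,100 = +$10 applied to Sato: Sato becomes $260.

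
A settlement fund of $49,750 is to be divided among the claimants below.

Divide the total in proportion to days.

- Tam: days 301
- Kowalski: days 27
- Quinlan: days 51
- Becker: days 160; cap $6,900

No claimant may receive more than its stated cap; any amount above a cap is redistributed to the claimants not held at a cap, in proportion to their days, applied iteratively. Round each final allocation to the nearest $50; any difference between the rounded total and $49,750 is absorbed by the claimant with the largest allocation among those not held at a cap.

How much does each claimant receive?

Tam: $34,050; Kowalski: $3,050; Quinlan: $5,750; Becker: $6,900

Days total: 539.
Proportional shares (ignoring caps): Tam 27,782.47; Kowalski 2,492.12; Quinlan 4,707.33; Becker 14,768.09.
Capped: Becker ($6,900); remaining pool $42,850 reallocated over remaining days 379.
Remaining shares: Tam 34,031.27 → $34,050; Kowalski 3,052.64 → $3,050; Quinlan 5,766.09 → $5,750.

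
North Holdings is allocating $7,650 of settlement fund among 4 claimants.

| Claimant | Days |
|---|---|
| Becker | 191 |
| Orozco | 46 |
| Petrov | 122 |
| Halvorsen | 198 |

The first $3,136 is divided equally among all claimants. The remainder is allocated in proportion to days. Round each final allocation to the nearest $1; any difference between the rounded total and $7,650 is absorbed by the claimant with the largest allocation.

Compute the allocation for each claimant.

$3,136 shared equally gives $784 per claimant.
Remainder $4,514 by days (total 557): Becker 1,547.89 → $1,548; Orozco 372.79 → $373; Petrov 988.70 → $989; Halvorsen 1,604.62 → $1,605.
Rounding difference −$1 on remainder applied to Halvorsen.
Totals: Becker $784 + $1,548 = $2,332; Orozco $784 + $373 = $1,157; Petrov $784 + $989 = $1,773; Halvorsen $784 + $1,604 = $2,388.

Becker: $2,332 · Orozco: $1,157 · Petrov: $1,773 · Halvorsen: $2,388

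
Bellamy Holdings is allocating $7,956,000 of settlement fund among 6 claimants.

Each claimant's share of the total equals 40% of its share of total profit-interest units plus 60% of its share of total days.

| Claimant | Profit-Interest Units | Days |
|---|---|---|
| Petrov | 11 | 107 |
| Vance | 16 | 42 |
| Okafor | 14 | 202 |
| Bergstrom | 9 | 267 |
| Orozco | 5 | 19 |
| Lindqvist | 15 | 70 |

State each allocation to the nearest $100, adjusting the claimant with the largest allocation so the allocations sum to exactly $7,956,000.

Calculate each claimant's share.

Totals — profit-interest units 70, days 707.
Combined weights (40% profit-interest units + 60% days): Petrov 0.1537; Vance 0.1271; Okafor 0.2514; Bergstrom 0.2780; Orozco 0.0447; Lindqvist 0.1451.
Raw shares: Petrov 1,222,545.74; Vance 1,010,985.91; Okafor 2,000,365.71; Bergstrom 2,211,925.54; Orozco 355,600.57; Lindqvist 1,154,576.52.
After rounding ($100): Petrov $1,222,500; Vance $1,011,000; Okafor $2,000,400; Bergstrom $2,211,900; Orozco $355,600; Lindqvist $1,154,600. Sum = $7,956,000.
Sum already equals the total — no adjustment.

Petrov: $1,222,500; Vance: $1,011,000; Okafor: $2,000,400; Bergstrom: $2,211,900; Orozco: $355,600; Lindqvist: $1,154,600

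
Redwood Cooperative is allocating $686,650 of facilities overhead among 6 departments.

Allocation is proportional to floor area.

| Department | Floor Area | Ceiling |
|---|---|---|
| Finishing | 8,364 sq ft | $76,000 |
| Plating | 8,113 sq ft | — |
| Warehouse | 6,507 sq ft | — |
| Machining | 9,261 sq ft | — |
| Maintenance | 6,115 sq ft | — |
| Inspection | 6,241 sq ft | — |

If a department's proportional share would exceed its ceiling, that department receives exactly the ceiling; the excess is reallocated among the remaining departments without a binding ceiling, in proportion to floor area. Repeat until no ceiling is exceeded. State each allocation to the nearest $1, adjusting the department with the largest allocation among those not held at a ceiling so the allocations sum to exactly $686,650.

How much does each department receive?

Combined floor area = 44,601.
Pro-rata shares before constraints: Finishing 128,767.08; Plating 124,902.84; Warehouse 100,177.83; Machining 142,576.75; Maintenance 94,142.84; Inspection 96,082.66.
Held at cap: Finishing ($76,000); balance $610,650 reallocated over remaining floor area 36,237.
Remaining shares: Plating 136,716.71 → $136,717; Warehouse 109,653.10 → $109,653; Machining 156,062.30 → $156,062; Maintenance 103,047.29 → $103,047; Inspection 105,170.59 → $105,171.

Finishing: $76,000 | Plating: $136,717 | Warehouse: $109,653 | Machining: $156,062 | Maintenance: $103,047 | Inspection: $105,171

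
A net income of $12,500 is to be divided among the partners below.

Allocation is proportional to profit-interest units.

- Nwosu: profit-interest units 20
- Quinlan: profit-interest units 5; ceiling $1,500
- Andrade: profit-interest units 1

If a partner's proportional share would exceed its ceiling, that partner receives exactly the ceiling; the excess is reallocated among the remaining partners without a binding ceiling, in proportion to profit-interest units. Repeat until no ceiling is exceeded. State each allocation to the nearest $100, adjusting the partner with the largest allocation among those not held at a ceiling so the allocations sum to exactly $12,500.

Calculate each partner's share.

Combined profit-interest units = 26.
Unconstrained shares: Nwosu 9,615.38; Quinlan 2,403.85; Andrade 480.77.
Held at cap: Quinlan ($1,500); balance $11,000 reallocated over remaining profit-interest units 21.
Shares after redistribution: Nwosu 10,476.19 → $10,500; Andrade 523.81 → $500.

Nwosu: $10,500 · Quinlan: $1,500 · Andrade: $500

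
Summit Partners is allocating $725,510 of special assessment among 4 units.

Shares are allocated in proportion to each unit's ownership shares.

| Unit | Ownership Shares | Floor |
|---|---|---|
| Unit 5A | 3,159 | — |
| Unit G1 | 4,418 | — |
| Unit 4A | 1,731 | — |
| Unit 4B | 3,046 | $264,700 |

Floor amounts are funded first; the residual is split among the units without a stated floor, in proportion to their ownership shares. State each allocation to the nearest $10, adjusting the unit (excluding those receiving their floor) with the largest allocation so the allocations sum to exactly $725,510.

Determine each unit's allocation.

Unit 5A: $156,390; Unit G1: $218,720; Unit 4A: $85,700; Unit 4B: $264,700

Fund the minimums — Unit 4B $264,700. Residual $460,810.
Residual split over remaining ownership shares 9,308: Unit 5A 156,392.22 → $156,390; Unit G1 218,721.38 → $218,720; Unit 4A 85,696.40 → $85,700.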